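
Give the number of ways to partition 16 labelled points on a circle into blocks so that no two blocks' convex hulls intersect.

35357670

Non-crossing partitions of an n-element set are counted by C_n; here n = 16.
C_16 = C(32,16)/17 = 601080390/17 = 35357670.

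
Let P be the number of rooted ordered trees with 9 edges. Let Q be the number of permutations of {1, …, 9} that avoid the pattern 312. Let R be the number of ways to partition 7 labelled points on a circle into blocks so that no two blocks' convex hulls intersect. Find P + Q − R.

Rooted ordered trees with n edges are counted by C_n; here n = 9. So P = C_9 = 4862.
For any fixed pattern of length 3, the pattern-avoiding permutations of [9] number C_9. So Q = C_9 = 4862.
The non-crossing partitions of [7] form a lattice of size C_7. So R = C_7 = 429.
P + Q − R = 4862 + 4862 − 429 = 9295.

9295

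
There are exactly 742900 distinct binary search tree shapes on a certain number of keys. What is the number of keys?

Binary search tree shapes on n keys are counted by C_n. Since C_13 = 742900, the index is 13.

13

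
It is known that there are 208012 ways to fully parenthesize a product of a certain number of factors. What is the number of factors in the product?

13

Parenthesizations of m factors are counted by C_{m−1}. Since C_12 = 208012, the index is 12.
So the index is 12, and the number of factors is 12 + 1 = 13.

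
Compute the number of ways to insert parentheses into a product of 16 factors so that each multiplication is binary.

9694845

Bracketing 16 factors into binary products is counted by C_{16−1} = C_15.
C_15 = C(30,15)/16 = 155117520/16 = 9694845.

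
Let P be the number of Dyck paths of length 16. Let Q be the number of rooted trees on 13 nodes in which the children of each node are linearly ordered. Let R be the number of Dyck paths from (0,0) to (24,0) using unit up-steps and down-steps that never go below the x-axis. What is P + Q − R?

1430

Paths of 8 up- and 8 down-steps that never dip below the axis are Dyck paths; their count is C_8. So P = C_8 = 1430.
Rooted ordered (plane) trees on m nodes have m−1 edges and are counted by C_{m−1}; m = 13 gives C_12. So Q = C_12 = 208012.
A Dyck path with 12 up-steps and 12 down-steps has semilength 12, so there are C_12 of them. So R = C_12 = 208012.
P + Q − R = 1430 + 208012 − 208012 = 1430.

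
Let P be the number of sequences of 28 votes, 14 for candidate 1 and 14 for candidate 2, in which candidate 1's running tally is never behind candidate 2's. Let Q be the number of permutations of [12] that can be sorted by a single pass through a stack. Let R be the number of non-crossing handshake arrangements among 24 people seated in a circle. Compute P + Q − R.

Reading a vote for the leader as '(' and for the other as ')' turns such a sequence into a balanced string of 14 pairs, so the count is C_14. So P = C_14 = 2674440.
Stack-sortable permutations are exactly the 231-avoiding ones, counted by C_n; here n = 12. So Q = C_12 = 208012.
With 24 = 2·12 people, non-crossing handshake pairings are non-crossing perfect matchings on a circle, counted by C_12. So R = C_12 = 208012.
P + Q − R = 2674440 + 208012 − 208012 = 2674440.

2674440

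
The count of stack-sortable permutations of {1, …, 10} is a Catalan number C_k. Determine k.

Stack-sortable permutations are exactly the 231-avoiding ones, counted by C_n; here n = 10.

10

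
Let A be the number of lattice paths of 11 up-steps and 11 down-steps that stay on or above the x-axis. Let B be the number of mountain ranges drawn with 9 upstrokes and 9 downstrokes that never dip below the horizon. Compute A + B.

63648

Paths of 11 up- and 11 down-steps that never dip below the axis are Dyck paths; their count is C_11. So A = C_11 = 58786.
Paths of 9 up- and 9 down-steps that never dip below the axis are Dyck paths; their count is C_9. So B = C_9 = 4862.
A + B = 58786 + 4862 = 63648.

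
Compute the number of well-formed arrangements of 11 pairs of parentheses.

58786

Balanced strings of n pairs of brackets are counted by C_n; here n = 11.
C_11 = C_10 · 2(2·10+1)/(10+2) = 16796 · 42/12 = 58786.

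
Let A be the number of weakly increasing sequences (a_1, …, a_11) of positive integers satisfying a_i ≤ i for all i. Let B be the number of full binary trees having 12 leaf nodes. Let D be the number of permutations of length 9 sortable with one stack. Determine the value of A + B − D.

112710

Weakly increasing sequences with a_i ≤ i biject with Dyck paths of semilength 11, so there are C_11. So A = C_11 = 58786.
Full binary trees with 12 leaves have 12−1 = 11 internal nodes, so there are C_11 of them. So B = C_11 = 58786.
By Knuth's characterisation, the stack-sortable permutations of length 9 are the 231-avoiders, numbering C_9. So D = C_9 = 4862.
A + B − D = 58786 + 58786 − 4862 = 112710.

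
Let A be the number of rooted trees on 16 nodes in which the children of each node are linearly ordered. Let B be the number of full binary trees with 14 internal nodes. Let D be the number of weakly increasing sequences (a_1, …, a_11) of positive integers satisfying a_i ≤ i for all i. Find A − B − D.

A rooted plane tree on 16 nodes has 15 edges, and such trees are counted by C_15. So A = C_15 = 9694845.
Full binary trees with n internal nodes are counted by C_n; here n = 14. So B = C_14 = 2674440.
Such sub-staircase sequences of length n are counted by C_n; here n = 11. So D = C_11 = 58786.
A − B − D = 9694845 − 2674440 − 58786 = 6961619.

6961619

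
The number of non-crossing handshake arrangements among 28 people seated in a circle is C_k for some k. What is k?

Non-crossing handshake pairings of 2n people are counted by C_n; 28 people gives n = 14.

14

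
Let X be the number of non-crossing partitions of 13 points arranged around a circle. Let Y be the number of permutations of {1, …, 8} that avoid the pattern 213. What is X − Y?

741470

The non-crossing partitions of [13] form a lattice of size C_13. So X = C_13 = 742900.
For any fixed pattern of length 3, the pattern-avoiding permutations of [8] number C_8. So Y = C_8 = 1430.
X − Y = 742900 − 1430 = 741470.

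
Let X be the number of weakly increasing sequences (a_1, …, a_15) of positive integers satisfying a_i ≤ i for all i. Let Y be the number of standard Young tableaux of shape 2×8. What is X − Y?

Such sub-staircase sequences of length n are counted by C_n; here n = 15. So X = C_15 = 9694845.
By the hook-length formula (or a Dyck-path bijection), SYT of shape 2×8 number C_8. So Y = C_8 = 1430.
X − Y = 9694845 − 1430 = 9693415.

9693415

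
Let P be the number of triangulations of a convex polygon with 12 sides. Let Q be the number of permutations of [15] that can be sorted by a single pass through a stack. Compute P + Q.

The number of triangulations of a 12-gon is the Catalan number C_10 (index = sides − 2). So P = C_10 = 16796.
By Knuth's characterisation, the stack-sortable permutations of length 15 are the 231-avoiders, numbering C_15. So Q = C_15 = 9694845.
P + Q = 16796 + 9694845 = 9711641.

9711641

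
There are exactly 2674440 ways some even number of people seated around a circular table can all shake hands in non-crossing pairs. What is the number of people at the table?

28

Non-crossing handshake pairings of 2n people are counted by C_n, and C_14 = 2674440.
So n = 14, and there are 2n = 28 people.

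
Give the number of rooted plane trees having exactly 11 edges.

A rooted plane tree with 11 edges has 12 nodes, and the count is C_11.
C_11 = C_10 · 2(2·10+1)/(10+2) = 16796 · 42/12 = 58786.

58786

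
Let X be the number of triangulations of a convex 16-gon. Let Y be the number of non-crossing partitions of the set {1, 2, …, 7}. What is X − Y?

2674011

Triangulations of a convex m-gon are counted by C_{m−2}; with m = 16 this is C_14. So X = C_14 = 2674440.
The non-crossing partitions of [7] form a lattice of size C_7. So Y = C_7 = 429.
X − Y = 2674440 − 429 = 2674011.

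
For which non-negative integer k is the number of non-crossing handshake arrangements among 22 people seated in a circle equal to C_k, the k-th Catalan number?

Non-crossing handshake pairings of 2n people are counted by C_n; 22 people gives n = 11.

11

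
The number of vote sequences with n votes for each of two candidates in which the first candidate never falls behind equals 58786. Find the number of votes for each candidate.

Such ballot sequences with n votes each are counted by C_n. Since C_11 = 58786, the index is 11.

11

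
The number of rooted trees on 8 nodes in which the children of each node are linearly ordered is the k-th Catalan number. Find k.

7

A rooted plane tree on 8 nodes has 7 edges, and such trees are counted by C_7.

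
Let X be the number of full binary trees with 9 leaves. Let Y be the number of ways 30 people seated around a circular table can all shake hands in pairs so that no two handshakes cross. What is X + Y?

Full binary trees with 9 leaves have 9−1 = 8 internal nodes, so there are C_8 of them. So X = C_8 = 1430.
Non-crossing handshake pairings of 2n people are counted by C_n; 30 people gives n = 15. So Y = C_15 = 9694845.
X + Y = 1430 + 9694845 = 9696275.

9696275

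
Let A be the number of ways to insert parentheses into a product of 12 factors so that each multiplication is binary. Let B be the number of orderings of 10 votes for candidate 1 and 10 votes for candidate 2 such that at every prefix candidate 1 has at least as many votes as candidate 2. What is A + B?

75582

Ways to associate a product of 12 factors correspond to binary trees on 12 leaves, so the count is C_11. So A = C_11 = 58786.
Reading a vote for the leader as '(' and for the other as ')' turns such a sequence into a balanced string of 10 pairs, so the count is C_10. So B = C_10 = 16796.
A + B = 58786 + 16796 = 75582.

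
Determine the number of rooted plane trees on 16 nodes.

9694845

A rooted plane tree on 16 nodes has 15 edges, and such trees are counted by C_15.
C_15 = C(30,15)/16 = 155117520/16 = 9694845.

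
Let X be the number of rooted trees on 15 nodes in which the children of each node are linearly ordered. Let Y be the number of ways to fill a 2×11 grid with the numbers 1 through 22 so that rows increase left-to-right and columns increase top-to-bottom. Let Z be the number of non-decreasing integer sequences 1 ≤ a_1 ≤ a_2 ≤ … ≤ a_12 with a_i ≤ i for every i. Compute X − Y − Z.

Rooted ordered (plane) trees on m nodes have m−1 edges and are counted by C_{m−1}; m = 15 gives C_14. So X = C_14 = 2674440.
By the hook-length formula (or a Dyck-path bijection), SYT of shape 2×11 number C_11. So Y = C_11 = 58786.
Such sub-staircase sequences of length n are counted by C_n; here n = 12. So Z = C_12 = 208012.
X − Y − Z = 2674440 − 58786 − 208012 = 2407642.

2407642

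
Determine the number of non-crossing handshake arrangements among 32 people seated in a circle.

35357670

With 32 = 2·16 people, non-crossing handshake pairings are non-crossing perfect matchings on a circle, counted by C_16.
C_16 = C(32,16)/17 = 601080390/17 = 35357670.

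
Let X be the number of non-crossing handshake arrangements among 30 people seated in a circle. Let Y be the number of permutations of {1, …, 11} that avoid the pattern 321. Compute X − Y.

9636059

Non-crossing handshake pairings of 2n people are counted by C_n; 30 people gives n = 15. So X = C_15 = 9694845.
For any fixed pattern of length 3, the pattern-avoiding permutations of [11] number C_11. So Y = C_11 = 58786.
X − Y = 9694845 − 58786 = 9636059.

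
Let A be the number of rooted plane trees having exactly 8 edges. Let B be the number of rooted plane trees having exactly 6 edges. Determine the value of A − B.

Rooted ordered trees with n edges are counted by C_n; here n = 8. So A = C_8 = 1430.
A rooted plane tree with 6 edges has 7 nodes, and the count is C_6. So B = C_6 = 132.
A − B = 1430 − 132 = 1298.

1298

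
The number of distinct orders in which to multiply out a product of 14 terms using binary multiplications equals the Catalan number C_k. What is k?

Ways to associate a product of 14 factors correspond to binary trees on 14 leaves, so the count is C_13.

13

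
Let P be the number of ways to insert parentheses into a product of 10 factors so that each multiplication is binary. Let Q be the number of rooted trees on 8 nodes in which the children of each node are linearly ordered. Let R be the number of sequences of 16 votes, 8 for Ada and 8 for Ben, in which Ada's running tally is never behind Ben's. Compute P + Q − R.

3861

Bracketing 10 factors into binary products is counted by C_{10−1} = C_9. So P = C_9 = 4862.
A rooted plane tree on 8 nodes has 7 edges, and such trees are counted by C_7. So Q = C_7 = 429.
Reading a vote for the leader as '(' and for the other as ')' turns such a sequence into a balanced string of 8 pairs, so the count is C_8. So R = C_8 = 1430.
P + Q − R = 4862 + 429 − 1430 = 3861.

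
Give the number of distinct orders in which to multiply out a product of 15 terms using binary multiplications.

2674440

Ways to associate a product of 15 factors correspond to binary trees on 15 leaves, so the count is C_14.
C_14 = C(28,14)/15 = 40116600/15 = 2674440.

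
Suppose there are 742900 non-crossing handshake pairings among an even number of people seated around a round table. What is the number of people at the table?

26

Non-crossing handshake pairings of 2n people are counted by C_n. Since C_13 = 742900, the index is 13.
So n = 13, and there are 2n = 26 people.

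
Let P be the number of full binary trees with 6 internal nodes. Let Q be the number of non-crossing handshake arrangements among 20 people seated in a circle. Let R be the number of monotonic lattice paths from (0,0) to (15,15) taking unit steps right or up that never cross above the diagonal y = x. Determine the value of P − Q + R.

9678181

Full binary trees with n internal nodes are counted by C_n; here n = 6. So P = C_6 = 132.
Non-crossing handshake pairings of 2n people are counted by C_n; 20 people gives n = 10. So Q = C_10 = 16796.
Monotone paths in an n×n grid that stay weakly below the diagonal are counted by C_n; here n = 15. So R = C_15 = 9694845.
P − Q + R = 132 − 16796 + 9694845 = 9678181.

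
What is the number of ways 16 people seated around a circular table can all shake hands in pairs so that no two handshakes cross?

With 16 = 2·8 people, non-crossing handshake pairings are non-crossing perfect matchings on a circle, counted by C_8.
C_8 = 1430.

1430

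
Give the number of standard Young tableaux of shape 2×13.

742900

By the hook-length formula (or a Dyck-path bijection), SYT of shape 2×13 number C_13.
C_13 = C(26,13)/14 = 10400600/14 = 742900.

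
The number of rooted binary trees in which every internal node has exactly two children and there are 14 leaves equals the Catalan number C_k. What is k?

A full binary tree with L leaves has L−1 internal nodes and is counted by C_{L−1}; L = 14 gives C_13.

13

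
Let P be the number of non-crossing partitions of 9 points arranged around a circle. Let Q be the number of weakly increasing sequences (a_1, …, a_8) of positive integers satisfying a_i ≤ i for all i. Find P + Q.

The non-crossing partitions of [9] form a lattice of size C_9. So P = C_9 = 4862.
Weakly increasing sequences with a_i ≤ i biject with Dyck paths of semilength 8, so there are C_8. So Q = C_8 = 1430.
P + Q = 4862 + 1430 = 6292.

6292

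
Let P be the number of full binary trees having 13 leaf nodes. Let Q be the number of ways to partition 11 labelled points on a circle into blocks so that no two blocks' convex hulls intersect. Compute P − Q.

149226

Full binary trees with 13 leaves have 13−1 = 12 internal nodes, so there are C_12 of them. So P = C_12 = 208012.
The non-crossing partitions of [11] form a lattice of size C_11. So Q = C_11 = 58786.
P − Q = 208012 − 58786 = 149226.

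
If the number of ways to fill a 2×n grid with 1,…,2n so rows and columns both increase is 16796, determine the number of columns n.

Standard Young tableaux of shape 2×n are counted by C_n. Since C_10 = 16796, the index is 10.

10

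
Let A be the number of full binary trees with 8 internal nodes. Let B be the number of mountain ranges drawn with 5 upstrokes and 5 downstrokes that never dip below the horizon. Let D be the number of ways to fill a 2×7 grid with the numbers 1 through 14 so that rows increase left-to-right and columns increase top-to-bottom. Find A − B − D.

Full binary trees with n internal nodes are counted by C_n; here n = 8. So A = C_8 = 1430.
Dyck paths of semilength n (length 2n) are counted by C_n; here n = 5. So B = C_5 = 42.
By the hook-length formula (or a Dyck-path bijection), SYT of shape 2×7 number C_7. So D = C_7 = 429.
A − B − D = 1430 − 42 − 429 = 959.

959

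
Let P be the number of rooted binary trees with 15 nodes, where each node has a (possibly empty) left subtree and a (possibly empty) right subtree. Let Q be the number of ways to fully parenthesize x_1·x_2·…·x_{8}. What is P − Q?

9694416

There are C_n binary search tree shapes on n keys; with n = 15 that is C_15. So P = C_15 = 9694845.
Ways to associate a product of 8 factors correspond to binary trees on 8 leaves, so the count is C_7. So Q = C_7 = 429.
P − Q = 9694845 − 429 = 9694416.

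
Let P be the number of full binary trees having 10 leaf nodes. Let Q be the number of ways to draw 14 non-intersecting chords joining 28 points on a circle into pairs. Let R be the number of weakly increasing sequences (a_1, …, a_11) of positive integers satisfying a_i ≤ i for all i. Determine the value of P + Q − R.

2620516

A full binary tree with L leaves has L−1 internal nodes and is counted by C_{L−1}; L = 10 gives C_9. So P = C_9 = 4862.
Non-crossing perfect matchings of 2n points on a circle are counted by C_n; with 28 points, n = 14. So Q = C_14 = 2674440.
Weakly increasing sequences with a_i ≤ i biject with Dyck paths of semilength 11, so there are C_11. So R = C_11 = 58786.
P + Q − R = 4862 + 2674440 − 58786 = 2620516.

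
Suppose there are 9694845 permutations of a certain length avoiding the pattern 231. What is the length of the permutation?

15

Permutations of [n] avoiding a fixed length-3 pattern are counted by C_n. The Catalan number equal to 9694845 is C_15.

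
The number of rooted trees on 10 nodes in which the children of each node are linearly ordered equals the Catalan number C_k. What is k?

Rooted ordered (plane) trees on m nodes have m−1 edges and are counted by C_{m−1}; m = 10 gives C_9.

9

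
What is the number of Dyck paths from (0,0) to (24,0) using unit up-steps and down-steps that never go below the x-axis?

Dyck paths of semilength n (length 2n) are counted by C_n; here n = 12.
C_12 = C(24,12)/13 = 2704156/13 = 208012.

208012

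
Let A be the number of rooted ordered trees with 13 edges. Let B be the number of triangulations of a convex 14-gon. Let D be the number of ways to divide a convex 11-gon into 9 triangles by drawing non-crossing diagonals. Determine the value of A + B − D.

Rooted ordered trees with n edges are counted by C_n; here n = 13. So A = C_13 = 742900.
A convex 14-gon is triangulated into 12 triangles, and the number of such triangulations is the Catalan number C_{14−2} = C_12. So B = C_12 = 208012.
The number of triangulations of an 11-gon is the Catalan number C_9 (index = sides − 2). So D = C_9 = 4862.
A + B − D = 742900 + 208012 − 4862 = 946050.

946050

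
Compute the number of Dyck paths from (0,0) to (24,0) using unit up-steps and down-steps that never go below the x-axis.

Paths of 12 up- and 12 down-steps that never dip below the axis are Dyck paths; their count is C_12.
C_12 = 208012.

208012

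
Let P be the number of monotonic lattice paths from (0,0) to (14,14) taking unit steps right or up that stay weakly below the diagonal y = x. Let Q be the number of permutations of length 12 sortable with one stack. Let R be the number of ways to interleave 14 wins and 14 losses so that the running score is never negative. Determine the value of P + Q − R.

208012

Sub-diagonal monotone paths from (0,0) to (14,14) biject with Dyck paths of semilength 14, giving C_14. So P = C_14 = 2674440.
By Knuth's characterisation, the stack-sortable permutations of length 12 are the 231-avoiders, numbering C_12. So Q = C_12 = 208012.
Reading a vote for the leader as '(' and for the other as ')' turns such a sequence into a balanced string of 14 pairs, so the count is C_14. So R = C_14 = 2674440.
P + Q − R = 2674440 + 208012 − 2674440 = 208012.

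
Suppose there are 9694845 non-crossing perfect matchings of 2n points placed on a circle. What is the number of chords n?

15

Non-crossing pairings of 2n points on a circle are counted by C_n. The Catalan number equal to 9694845 is C_15.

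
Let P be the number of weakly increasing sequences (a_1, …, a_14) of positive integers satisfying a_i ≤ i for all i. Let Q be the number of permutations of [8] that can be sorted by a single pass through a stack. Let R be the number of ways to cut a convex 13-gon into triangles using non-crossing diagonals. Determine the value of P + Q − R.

2617084

Such sub-staircase sequences of length n are counted by C_n; here n = 14. So P = C_14 = 2674440.
By Knuth's characterisation, the stack-sortable permutations of length 8 are the 231-avoiders, numbering C_8. So Q = C_8 = 1430.
A convex 13-gon is triangulated into 11 triangles, and the number of such triangulations is the Catalan number C_{13−2} = C_11. So R = C_11 = 58786.
P + Q − R = 2674440 + 1430 − 58786 = 2617084.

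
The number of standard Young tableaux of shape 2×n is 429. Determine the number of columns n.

Standard Young tableaux of shape 2×n are counted by C_n. The Catalan number equal to 429 is C_7.

7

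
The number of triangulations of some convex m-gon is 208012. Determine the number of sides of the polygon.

14

Triangulations of a convex m-gon are counted by C_{m−2}. Since C_12 = 208012, the index is 12.
So m − 2 = 12, giving m = 14 sides.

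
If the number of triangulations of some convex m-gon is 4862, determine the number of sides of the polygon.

11

Triangulations of a convex m-gon are counted by C_{m−2}. The Catalan number equal to 4862 is C_9.
So m − 2 = 9, giving m = 11 sides.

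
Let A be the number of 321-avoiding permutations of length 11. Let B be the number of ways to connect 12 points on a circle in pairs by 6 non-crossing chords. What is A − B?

58654

Permutations of [n] avoiding any single length-3 pattern are counted by C_n; here n = 11. So A = C_11 = 58786.
Pairing 12 circle points by 6 non-crossing chords gives C_6 matchings. So B = C_6 = 132.
A − B = 58786 − 132 = 58654.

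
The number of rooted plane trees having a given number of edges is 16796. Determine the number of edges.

10

Rooted ordered trees with n edges are counted by C_n, and C_10 = 16796.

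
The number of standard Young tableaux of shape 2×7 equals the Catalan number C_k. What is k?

7

Standard Young tableaux of shape 2×n are counted by C_n; here n = 7.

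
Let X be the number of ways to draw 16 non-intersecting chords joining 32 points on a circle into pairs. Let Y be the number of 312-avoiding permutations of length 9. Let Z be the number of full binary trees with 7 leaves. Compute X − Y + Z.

35352940

Non-crossing perfect matchings of 2n points on a circle are counted by C_n; with 32 points, n = 16. So X = C_16 = 35357670.
For any fixed pattern of length 3, the pattern-avoiding permutations of [9] number C_9. So Y = C_9 = 4862.
Full binary trees with 7 leaves have 7−1 = 6 internal nodes, so there are C_6 of them. So Z = C_6 = 132.
X − Y + Z = 35357670 − 4862 + 132 = 35352940.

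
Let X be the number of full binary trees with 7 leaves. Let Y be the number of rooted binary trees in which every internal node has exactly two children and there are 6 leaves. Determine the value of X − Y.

Full binary trees with 7 leaves have 7−1 = 6 internal nodes, so there are C_6 of them. So X = C_6 = 132.
A full binary tree with L leaves has L−1 internal nodes and is counted by C_{L−1}; L = 6 gives C_5. So Y = C_5 = 42.
X − Y = 132 − 42 = 90.

90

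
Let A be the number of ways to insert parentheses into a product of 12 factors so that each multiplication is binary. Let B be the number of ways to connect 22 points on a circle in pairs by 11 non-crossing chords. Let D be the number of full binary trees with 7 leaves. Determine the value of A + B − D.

117440

Parenthesizations of m factors correspond to full binary trees with m leaves, counted by C_{m−1}; m = 12 gives C_11. So A = C_11 = 58786.
Pairing 22 circle points by 11 non-crossing chords gives C_11 matchings. So B = C_11 = 58786.
Full binary trees with 7 leaves have 7−1 = 6 internal nodes, so there are C_6 of them. So D = C_6 = 132.
A + B − D = 58786 + 58786 − 132 = 117440.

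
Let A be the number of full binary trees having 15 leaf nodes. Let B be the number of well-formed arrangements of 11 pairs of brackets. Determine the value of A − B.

2615654

Full binary trees with 15 leaves have 15−1 = 14 internal nodes, so there are C_14 of them. So A = C_14 = 2674440.
Balanced strings of n pairs of brackets are counted by C_n; here n = 11. So B = C_11 = 58786.
A − B = 2674440 − 58786 = 2615654.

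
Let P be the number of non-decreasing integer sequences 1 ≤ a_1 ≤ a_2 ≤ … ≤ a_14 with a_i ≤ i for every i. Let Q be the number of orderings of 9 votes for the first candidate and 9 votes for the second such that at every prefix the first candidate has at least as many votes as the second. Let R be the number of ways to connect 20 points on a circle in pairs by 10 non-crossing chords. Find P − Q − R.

2652782

Weakly increasing sequences with a_i ≤ i biject with Dyck paths of semilength 14, so there are C_14. So P = C_14 = 2674440.
Ballot sequences with n votes each where one side never trails are Dyck words, counted by C_n; here n = 9. So Q = C_9 = 4862.
Non-crossing perfect matchings of 2n points on a circle are counted by C_n; with 20 points, n = 10. So R = C_10 = 16796.
P − Q − R = 2674440 − 4862 − 16796 = 2652782.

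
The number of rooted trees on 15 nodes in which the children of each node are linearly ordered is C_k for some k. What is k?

A rooted plane tree on 15 nodes has 14 edges, and such trees are counted by C_14.

14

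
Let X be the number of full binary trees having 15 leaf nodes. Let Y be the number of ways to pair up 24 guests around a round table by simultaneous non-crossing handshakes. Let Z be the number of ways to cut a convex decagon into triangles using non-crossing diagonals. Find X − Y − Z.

2464998

Full binary trees with 15 leaves have 15−1 = 14 internal nodes, so there are C_14 of them. So X = C_14 = 2674440.
With 24 = 2·12 people, non-crossing handshake pairings are non-crossing perfect matchings on a circle, counted by C_12. So Y = C_12 = 208012.
A convex 10-gon is triangulated into 8 triangles, and the number of such triangulations is the Catalan number C_{10−2} = C_8. So Z = C_8 = 1430.
X − Y − Z = 2674440 − 208012 − 1430 = 2464998.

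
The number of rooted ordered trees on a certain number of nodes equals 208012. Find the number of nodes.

13

Rooted ordered trees on m nodes are counted by C_{m−1}. The Catalan number equal to 208012 is C_12.
So the index is 12, and the number of nodes is 12 + 1 = 13.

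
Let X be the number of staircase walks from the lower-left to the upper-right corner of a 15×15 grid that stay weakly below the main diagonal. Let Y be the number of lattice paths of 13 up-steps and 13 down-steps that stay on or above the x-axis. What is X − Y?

8951945

Sub-diagonal monotone paths from (0,0) to (15,15) biject with Dyck paths of semilength 15, giving C_15. So X = C_15 = 9694845.
Paths of 13 up- and 13 down-steps that never dip below the axis are Dyck paths; their count is C_13. So Y = C_13 = 742900.
X − Y = 9694845 − 742900 = 8951945.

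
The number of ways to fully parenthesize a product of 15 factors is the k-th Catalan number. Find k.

Bracketing 15 factors into binary products is counted by C_{15−1} = C_14.

14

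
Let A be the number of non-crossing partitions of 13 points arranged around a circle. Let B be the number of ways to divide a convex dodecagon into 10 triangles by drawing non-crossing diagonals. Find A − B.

726104

Non-crossing partitions of an n-element set are counted by C_n; here n = 13. So A = C_13 = 742900.
A convex 12-gon is triangulated into 10 triangles, and the number of such triangulations is the Catalan number C_{12−2} = C_10. So B = C_10 = 16796.
A − B = 742900 − 16796 = 726104.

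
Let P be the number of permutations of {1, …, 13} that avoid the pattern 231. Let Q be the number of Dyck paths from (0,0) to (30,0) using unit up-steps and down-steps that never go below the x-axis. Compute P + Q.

For any fixed pattern of length 3, the pattern-avoiding permutations of [13] number C_13. So P = C_13 = 742900.
A Dyck path with 15 up-steps and 15 down-steps has semilength 15, so there are C_15 of them. So Q = C_15 = 9694845.
P + Q = 742900 + 9694845 = 10437745.

10437745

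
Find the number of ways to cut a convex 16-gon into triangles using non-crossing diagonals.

A convex 16-gon is triangulated into 14 triangles, and the number of such triangulations is the Catalan number C_{16−2} = C_14.
C_14 = C(28,14)/15 = 40116600/15 = 2674440.

2674440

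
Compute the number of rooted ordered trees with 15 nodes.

A rooted plane tree on 15 nodes has 14 edges, and such trees are counted by C_14.
C_14 = C_13 · 2(2·13+1)/(13+2) = 742900 · 54/15 = 2674440.

2674440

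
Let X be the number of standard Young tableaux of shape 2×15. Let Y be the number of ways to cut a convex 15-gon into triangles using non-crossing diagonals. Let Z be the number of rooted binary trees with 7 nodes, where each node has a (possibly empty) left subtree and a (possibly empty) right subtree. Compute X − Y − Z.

8951516

By the hook-length formula (or a Dyck-path bijection), SYT of shape 2×15 number C_15. So X = C_15 = 9694845.
A convex 15-gon is triangulated into 13 triangles, and the number of such triangulations is the Catalan number C_{15−2} = C_13. So Y = C_13 = 742900.
Rooted binary trees with 7 nodes (each child slot possibly empty) number C_7. So Z = C_7 = 429.
X − Y − Z = 9694845 − 742900 − 429 = 8951516.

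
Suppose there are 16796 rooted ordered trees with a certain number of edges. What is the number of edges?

10

Rooted ordered trees with n edges are counted by C_n. Since C_10 = 16796, the index is 10.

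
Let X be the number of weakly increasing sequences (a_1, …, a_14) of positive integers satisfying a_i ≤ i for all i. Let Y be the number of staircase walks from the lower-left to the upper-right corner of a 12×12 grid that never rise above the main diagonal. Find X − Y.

2466428

Such sub-staircase sequences of length n are counted by C_n; here n = 14. So X = C_14 = 2674440.
Monotone paths in an n×n grid that stay weakly below the diagonal are counted by C_n; here n = 12. So Y = C_12 = 208012.
X − Y = 2674440 − 208012 = 2466428.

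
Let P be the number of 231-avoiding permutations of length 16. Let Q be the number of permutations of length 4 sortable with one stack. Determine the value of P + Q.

Permutations of [n] avoiding any single length-3 pattern are counted by C_n; here n = 16. So P = C_16 = 35357670.
By Knuth's characterisation, the stack-sortable permutations of length 4 are the 231-avoiders, numbering C_4. So Q = C_4 = 14.
P + Q = 35357670 + 14 = 35357684.

35357684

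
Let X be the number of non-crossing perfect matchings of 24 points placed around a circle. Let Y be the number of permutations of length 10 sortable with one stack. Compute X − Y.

191216

Pairing 24 circle points by 12 non-crossing chords gives C_12 matchings. So X = C_12 = 208012.
By Knuth's characterisation, the stack-sortable permutations of length 10 are the 231-avoiders, numbering C_10. So Y = C_10 = 16796.
X − Y = 208012 − 16796 = 191216.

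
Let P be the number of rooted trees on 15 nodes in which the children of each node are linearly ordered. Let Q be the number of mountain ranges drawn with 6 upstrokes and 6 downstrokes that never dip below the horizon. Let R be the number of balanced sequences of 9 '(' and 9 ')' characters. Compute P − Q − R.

2669446

Rooted ordered (plane) trees on m nodes have m−1 edges and are counted by C_{m−1}; m = 15 gives C_14. So P = C_14 = 2674440.
A Dyck path with 6 up-steps and 6 down-steps has semilength 6, so there are C_6 of them. So Q = C_6 = 132.
With 9 pairs the number of balanced bracket strings is the Catalan number C_9. So R = C_9 = 4862.
P − Q − R = 2674440 − 132 − 4862 = 2669446.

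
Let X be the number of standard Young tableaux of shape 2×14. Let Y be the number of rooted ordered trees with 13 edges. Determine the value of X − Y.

Standard Young tableaux of shape 2×n are counted by C_n; here n = 14. So X = C_14 = 2674440.
A rooted plane tree with 13 edges has 14 nodes, and the count is C_13. So Y = C_13 = 742900.
X − Y = 2674440 − 742900 = 1931540.

1931540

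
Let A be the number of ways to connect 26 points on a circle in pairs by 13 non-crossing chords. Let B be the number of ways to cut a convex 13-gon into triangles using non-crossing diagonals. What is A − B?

Non-crossing perfect matchings of 2n points on a circle are counted by C_n; with 26 points, n = 13. So A = C_13 = 742900.
A convex 13-gon is triangulated into 11 triangles, and the number of such triangulations is the Catalan number C_{13−2} = C_11. So B = C_11 = 58786.
A − B = 742900 − 58786 = 684114.

684114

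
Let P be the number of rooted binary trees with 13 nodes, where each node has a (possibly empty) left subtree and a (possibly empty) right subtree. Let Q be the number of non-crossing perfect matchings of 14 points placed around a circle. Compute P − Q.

Binary trees (left/right distinguished) on n nodes are counted by C_n; here n = 13. So P = C_13 = 742900.
Pairing 14 circle points by 7 non-crossing chords gives C_7 matchings. So Q = C_7 = 429.
P − Q = 742900 − 429 = 742471.

742471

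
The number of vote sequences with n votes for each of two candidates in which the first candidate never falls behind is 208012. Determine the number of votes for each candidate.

Such ballot sequences with n votes each are counted by C_n. Since C_12 = 208012, the index is 12.

12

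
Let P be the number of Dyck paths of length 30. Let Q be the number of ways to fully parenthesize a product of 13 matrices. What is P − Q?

Dyck paths of semilength n (length 2n) are counted by C_n; here n = 15. So P = C_15 = 9694845.
Parenthesizations of m factors correspond to full binary trees with m leaves, counted by C_{m−1}; m = 13 gives C_12. So Q = C_12 = 208012.
P − Q = 9694845 − 208012 = 9486833.

9486833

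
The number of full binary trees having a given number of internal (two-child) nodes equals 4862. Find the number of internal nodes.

Full binary trees with n internal nodes are counted by C_n. Since C_9 = 4862, the index is 9.

9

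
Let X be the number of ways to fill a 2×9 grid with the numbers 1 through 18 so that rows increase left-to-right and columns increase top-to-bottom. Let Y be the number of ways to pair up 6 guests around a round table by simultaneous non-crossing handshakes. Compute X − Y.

4857

Standard Young tableaux of shape 2×n are counted by C_n; here n = 9. So X = C_9 = 4862.
Non-crossing handshake pairings of 2n people are counted by C_n; 6 people gives n = 3. So Y = C_3 = 5.
X − Y = 4862 − 5 = 4857.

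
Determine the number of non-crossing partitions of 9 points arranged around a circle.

4862

The non-crossing partitions of [9] form a lattice of size C_9.
C_9 = C(18,9)/10 = 48620/10 = 4862.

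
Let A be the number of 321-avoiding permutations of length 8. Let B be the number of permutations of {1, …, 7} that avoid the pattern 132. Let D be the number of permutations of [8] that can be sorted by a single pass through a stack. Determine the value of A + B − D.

429

For any fixed pattern of length 3, the pattern-avoiding permutations of [8] number C_8. So A = C_8 = 1430.
Permutations of [n] avoiding any single length-3 pattern are counted by C_n; here n = 7. So B = C_7 = 429.
Stack-sortable permutations are exactly the 231-avoiding ones, counted by C_n; here n = 8. So D = C_8 = 1430.
A + B − D = 1430 + 429 − 1430 = 429.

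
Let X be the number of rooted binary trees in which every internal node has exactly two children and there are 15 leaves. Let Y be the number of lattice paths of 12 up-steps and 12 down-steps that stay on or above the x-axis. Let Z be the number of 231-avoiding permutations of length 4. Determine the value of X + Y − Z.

Full binary trees with 15 leaves have 15−1 = 14 internal nodes, so there are C_14 of them. So X = C_14 = 2674440.
Dyck paths of semilength n (length 2n) are counted by C_n; here n = 12. So Y = C_12 = 208012.
For any fixed pattern of length 3, the pattern-avoiding permutations of [4] number C_4. So Z = C_4 = 14.
X + Y − Z = 2674440 + 208012 − 14 = 2882438.

2882438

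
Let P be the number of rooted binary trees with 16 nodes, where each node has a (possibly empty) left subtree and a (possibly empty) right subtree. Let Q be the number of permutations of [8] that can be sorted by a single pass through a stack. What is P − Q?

Binary trees (left/right distinguished) on n nodes are counted by C_n; here n = 16. So P = C_16 = 35357670.
Stack-sortable permutations are exactly the 231-avoiding ones, counted by C_n; here n = 8. So Q = C_8 = 1430.
P − Q = 35357670 − 1430 = 35356240.

35356240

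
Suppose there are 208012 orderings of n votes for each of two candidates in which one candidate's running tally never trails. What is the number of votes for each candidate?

12

Such ballot sequences with n votes each are counted by C_n. Since C_12 = 208012, the index is 12.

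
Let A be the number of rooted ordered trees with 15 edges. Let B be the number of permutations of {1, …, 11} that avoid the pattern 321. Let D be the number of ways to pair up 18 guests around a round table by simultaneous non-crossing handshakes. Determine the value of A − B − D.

Rooted ordered trees with n edges are counted by C_n; here n = 15. So A = C_15 = 9694845.
For any fixed pattern of length 3, the pattern-avoiding permutations of [11] number C_11. So B = C_11 = 58786.
Non-crossing handshake pairings of 2n people are counted by C_n; 18 people gives n = 9. So D = C_9 = 4862.
A − B − D = 9694845 − 58786 − 4862 = 9631197.

9631197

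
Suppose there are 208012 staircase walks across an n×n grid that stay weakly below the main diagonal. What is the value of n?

12

Such diagonal-avoiding paths in an n×n grid are counted by C_n. Since C_12 = 208012, the index is 12.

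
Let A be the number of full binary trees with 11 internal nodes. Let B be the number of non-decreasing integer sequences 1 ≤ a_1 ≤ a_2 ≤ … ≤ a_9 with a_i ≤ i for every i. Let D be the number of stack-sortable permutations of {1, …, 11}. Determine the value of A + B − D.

4862

Full binary trees with n internal nodes are counted by C_n; here n = 11. So A = C_11 = 58786.
Such sub-staircase sequences of length n are counted by C_n; here n = 9. So B = C_9 = 4862.
By Knuth's characterisation, the stack-sortable permutations of length 11 are the 231-avoiders, numbering C_11. So D = C_11 = 58786.
A + B − D = 58786 + 4862 − 58786 = 4862.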